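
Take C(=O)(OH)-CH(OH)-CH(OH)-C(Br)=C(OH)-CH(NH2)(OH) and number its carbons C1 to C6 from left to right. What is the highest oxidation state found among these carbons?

+3

Tallying each carbon's bonds:
C1: 1C, 3O → 0 + 3 = +3
C2: 2C, 1H, 1O → 0 − 1 + 1 = 0
C3: 2C, 1H, 1O → 0 − 1 + 1 = 0
C4: 3C, 1Br → 0 + 1 = +1
C5: 3C, 1O → 0 + 1 = +1
C6: 1C, 1H, 1O, 1N → 0 − 1 + 1 + 1 = +1
The highest value is +3.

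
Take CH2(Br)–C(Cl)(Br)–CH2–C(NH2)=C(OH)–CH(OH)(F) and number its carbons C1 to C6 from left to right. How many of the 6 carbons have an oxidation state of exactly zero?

0

Each bond to a more electronegative atom (O, N, halogen) counts +1, each bond to a less electronegative atom (H, metal, B, Si) counts −1, and each C–C bond counts 0. Tallying each carbon:
C1: 1C, 2H, 1Br → 0 − 2 + 1 = -1
C2: 2C, 1Cl, 1Br → 0 + 1 + 1 = +2
C3: 2C, 2H → 0 − 2 = -2
C4: 3C, 1N → 0 + 1 = +1
C5: 3C, 1O → 0 + 1 = +1
C6: 1C, 1H, 1O, 1F → 0 − 1 + 1 + 1 = +1
0 carbons meet the condition.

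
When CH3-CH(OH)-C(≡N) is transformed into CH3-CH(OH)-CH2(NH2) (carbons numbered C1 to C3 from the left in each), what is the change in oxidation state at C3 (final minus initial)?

Before: C3 has 1 bond to C, 3 bonds to N → oxidation state +3.
After: C3 has 1 bond to C, 2 bonds to H, 1 bond to N → oxidation state -1.
Δ = -1 − (+3) = -4, so this is a reduction at C3.

-4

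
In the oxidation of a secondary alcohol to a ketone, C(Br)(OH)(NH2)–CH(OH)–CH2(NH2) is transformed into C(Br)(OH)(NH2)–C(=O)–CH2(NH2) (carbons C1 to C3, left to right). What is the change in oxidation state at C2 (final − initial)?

Before: C2 has 2 bonds to C, 1 bond to H, 1 bond to O → oxidation state 0.
After: C2 has 2 bonds to C, 2 bonds to O → oxidation state +2.
Δ = +2 − (0) = +2, so this is an oxidation at C2.

+2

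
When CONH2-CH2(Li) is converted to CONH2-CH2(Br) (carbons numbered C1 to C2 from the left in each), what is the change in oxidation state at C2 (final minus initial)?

Before: C2 has 1 bond to C, 2 bonds to H, 1 bond to Li → oxidation state -3.
After: C2 has 1 bond to C, 2 bonds to H, 1 bond to Br → oxidation state -1.
Δ = -1 − (-3) = +2, so this is an oxidation at C2.

+2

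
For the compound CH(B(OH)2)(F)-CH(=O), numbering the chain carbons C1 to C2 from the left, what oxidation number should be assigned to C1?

Assign +1 per bond to O/N/halogen, −1 per bond to H or an electropositive element, and 0 per bond to carbon.
C1 has one bond to C (0), one bond to B (-1), one bond to F (+1), one bond to H (-1).
Oxidation state = 0 − 1 + 1 − 1 = -1.

-1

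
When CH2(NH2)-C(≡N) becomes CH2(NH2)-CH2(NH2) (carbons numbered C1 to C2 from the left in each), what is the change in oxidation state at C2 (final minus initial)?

Before: C2 has 1 bond to C, 3 bonds to N → oxidation state +3.
After: C2 has 1 bond to C, 2 bonds to H, 1 bond to N → oxidation state -1.
Δ = -1 − (+3) = -4, so this is a reduction at C2.

-4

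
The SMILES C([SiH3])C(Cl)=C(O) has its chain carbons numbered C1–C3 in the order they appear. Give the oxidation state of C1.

C1 has one bond to C (0), one bond to H (-1), one bond to H (-1), one bond to Si (-1).
Oxidation state = 0 − 1 − 1 − 1 = -3.

-3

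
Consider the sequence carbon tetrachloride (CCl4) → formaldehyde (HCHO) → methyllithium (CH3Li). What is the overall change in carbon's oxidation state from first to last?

Carbon oxidation states along the series — carbon tetrachloride: +4, formaldehyde: 0, methyllithium: -4.
Net change = -4 − (+4) = -8.

-8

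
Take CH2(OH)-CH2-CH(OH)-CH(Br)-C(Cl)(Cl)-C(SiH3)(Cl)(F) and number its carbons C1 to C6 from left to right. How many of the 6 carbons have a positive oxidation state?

Bonds to more-electronegative neighbours contribute +1 each, bonds to H or metals contribute −1 each, and C–C bonds contribute 0. Tallying each carbon:
C1: 1C, 2H, 1O → 0 − 2 + 1 = -1
C2: 2C, 2H → 0 − 2 = -2
C3: 2C, 1H, 1O → 0 − 1 + 1 = 0
C4: 2C, 1H, 1Br → 0 − 1 + 1 = 0
C5: 2C, 2Cl → 0 + 2 = +2
C6: 1C, 1F, 1Cl, 1Si → 0 + 1 + 1 − 1 = +1
2 carbons (C5, C6) meet the condition.

2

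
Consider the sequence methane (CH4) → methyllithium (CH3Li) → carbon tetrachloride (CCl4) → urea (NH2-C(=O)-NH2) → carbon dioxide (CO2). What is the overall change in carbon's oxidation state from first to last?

Carbon oxidation states along the series — methane: -4, methyllithium: -4, carbon tetrachloride: +4, urea: +4, carbon dioxide: +4.
Net change = +4 − (-4) = +8.

+8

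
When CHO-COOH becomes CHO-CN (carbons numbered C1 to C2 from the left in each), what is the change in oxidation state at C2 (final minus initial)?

0

Before: C2 has 1 bond to C, 3 bonds to O → oxidation state +3.
After: C2 has 1 bond to C, 3 bonds to N → oxidation state +3.
Δ = +3 − (+3) = 0, so no net redox change at C2.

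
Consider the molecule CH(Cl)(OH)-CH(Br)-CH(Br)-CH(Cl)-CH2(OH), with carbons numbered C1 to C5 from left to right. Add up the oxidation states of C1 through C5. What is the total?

0

Tallying each carbon's bonds:
C1: 1C, 1H, 1O, 1Cl → 0 − 1 + 1 + 1 = +1
C2: 2C, 1H, 1Br → 0 − 1 + 1 = 0
C3: 2C, 1H, 1Br → 0 − 1 + 1 = 0
C4: 2C, 1H, 1Cl → 0 − 1 + 1 = 0
C5: 1C, 2H, 1O → 0 − 2 + 1 = -1
Sum = +1 + 0 + 0 + 0 − 1 = 0.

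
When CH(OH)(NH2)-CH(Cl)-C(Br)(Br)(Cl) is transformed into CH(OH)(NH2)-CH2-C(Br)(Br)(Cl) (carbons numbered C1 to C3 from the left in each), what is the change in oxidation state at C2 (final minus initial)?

-2

Before: C2 has 2 bonds to C, 1 bond to H, 1 bond to Cl → oxidation state 0.
After: C2 has 2 bonds to C, 2 bonds to H → oxidation state -2.
Δ = -2 − (0) = -2, so this is a reduction at C2.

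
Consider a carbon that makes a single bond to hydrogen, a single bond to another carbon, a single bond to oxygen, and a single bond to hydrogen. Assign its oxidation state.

-1

The carbon has one bond to C (0), one bond to O (+1), one bond to H (-1), one bond to H (-1).
Oxidation state = 0 + 1 − 1 − 1 = -1.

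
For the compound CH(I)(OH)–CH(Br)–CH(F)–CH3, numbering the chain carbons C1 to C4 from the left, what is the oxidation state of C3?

0

Each bond to a more electronegative atom (O, N, halogen) counts +1, each bond to a less electronegative atom (H, metal, B, Si) counts −1, and each C–C bond counts 0.
C3 has one bond to C (0), one bond to C (0), one bond to H (-1), one bond to F (+1).
Oxidation state = 0 + 0 − 1 + 1 = 0.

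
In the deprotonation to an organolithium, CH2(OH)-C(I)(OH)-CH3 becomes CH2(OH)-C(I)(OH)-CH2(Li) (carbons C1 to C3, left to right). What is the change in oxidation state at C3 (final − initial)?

0

Before: C3 has 1 bond to C, 3 bonds to H → oxidation state -3.
After: C3 has 1 bond to C, 2 bonds to H, 1 bond to Li → oxidation state -3.
Δ = -3 − (-3) = 0, so no net redox change at C3.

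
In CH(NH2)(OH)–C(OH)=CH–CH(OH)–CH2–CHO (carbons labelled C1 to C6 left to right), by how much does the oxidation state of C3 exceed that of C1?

-2

C3: 3C, 1H → 0 − 1 = -1
C1: 1C, 1H, 1O, 1N → 0 − 1 + 1 + 1 = +1
Difference: -1 − (+1) = -2.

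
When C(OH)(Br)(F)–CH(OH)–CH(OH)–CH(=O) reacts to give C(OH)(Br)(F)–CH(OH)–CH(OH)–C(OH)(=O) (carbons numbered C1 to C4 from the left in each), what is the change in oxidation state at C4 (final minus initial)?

Before: C4 has 1 bond to C, 1 bond to H, 2 bonds to O → oxidation state +1.
After: C4 has 1 bond to C, 3 bonds to O → oxidation state +3.
Δ = +3 − (+1) = +2, so this is an oxidation at C4.

+2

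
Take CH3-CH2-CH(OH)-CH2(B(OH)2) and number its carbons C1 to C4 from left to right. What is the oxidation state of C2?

-2

Bonds to more-electronegative neighbours contribute +1 each, bonds to H or metals contribute −1 each, and C–C bonds contribute 0.
C2 has one bond to C (0), one bond to C (0), one bond to H (-1), one bond to H (-1).
Oxidation state = 0 + 0 − 1 − 1 = -2.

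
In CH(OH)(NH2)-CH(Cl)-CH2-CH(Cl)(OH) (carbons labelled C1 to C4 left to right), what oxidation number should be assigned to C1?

+1

Count +1 for every bond to an atom more electronegative than carbon and −1 for every bond to one less electronegative; C–C bonds are 0.
C1 has one bond to C (0), one bond to O (+1), one bond to N (+1), one bond to H (-1).
Oxidation state = 0 + 1 + 1 − 1 = +1.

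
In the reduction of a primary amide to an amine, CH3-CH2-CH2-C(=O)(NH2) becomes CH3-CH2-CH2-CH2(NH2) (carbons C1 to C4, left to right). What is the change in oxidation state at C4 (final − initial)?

Before: C4 has 1 bond to C, 2 bonds to O, 1 bond to N → oxidation state +3.
After: C4 has 1 bond to C, 2 bonds to H, 1 bond to N → oxidation state -1.
Δ = -1 − (+3) = -4, so this is a reduction at C4.

-4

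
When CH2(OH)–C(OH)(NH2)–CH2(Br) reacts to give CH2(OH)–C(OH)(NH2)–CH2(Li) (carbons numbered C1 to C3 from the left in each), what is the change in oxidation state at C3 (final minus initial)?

Before: C3 has 1 bond to C, 2 bonds to H, 1 bond to Br → oxidation state -1.
After: C3 has 1 bond to C, 2 bonds to H, 1 bond to Li → oxidation state -3.
Δ = -3 − (-1) = -2, so this is a reduction at C3.

-2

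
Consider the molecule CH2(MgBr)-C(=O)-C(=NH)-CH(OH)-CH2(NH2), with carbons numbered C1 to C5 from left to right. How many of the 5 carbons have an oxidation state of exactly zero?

1

Tallying each carbon's bonds:
C1: 1C, 2H, 1Mg → 0 − 2 − 1 = -3
C2: 2C, 2O → 0 + 2 = +2
C3: 2C, 2N → 0 + 2 = +2
C4: 2C, 1H, 1O → 0 − 1 + 1 = 0
C5: 1C, 2H, 1N → 0 − 2 + 1 = -1
1 carbon (C4) meets the condition.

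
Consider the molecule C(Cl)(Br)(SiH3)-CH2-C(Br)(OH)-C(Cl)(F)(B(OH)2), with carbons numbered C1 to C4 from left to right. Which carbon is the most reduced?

C2

Each bond to a more electronegative atom (O, N, halogen) counts +1, each bond to a less electronegative atom (H, metal, B, Si) counts −1, and each C–C bond counts 0. Tallying each carbon:
C1: 1C, 1Cl, 1Br, 1Si → 0 + 1 + 1 − 1 = +1
C2: 2C, 2H → 0 − 2 = -2
C3: 2C, 1O, 1Br → 0 + 1 + 1 = +2
C4: 1C, 1F, 1Cl, 1B → 0 + 1 + 1 − 1 = +1
The most reduced carbon is C2 at -2.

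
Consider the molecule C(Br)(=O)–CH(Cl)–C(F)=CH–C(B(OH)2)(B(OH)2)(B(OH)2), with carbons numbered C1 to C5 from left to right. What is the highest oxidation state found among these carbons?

Bonds to more-electronegative neighbours contribute +1 each, bonds to H or metals contribute −1 each, and C–C bonds contribute 0. Tallying each carbon:
C1: 1C, 2O, 1Br → 0 + 2 + 1 = +3
C2: 2C, 1H, 1Cl → 0 − 1 + 1 = 0
C3: 3C, 1F → 0 + 1 = +1
C4: 3C, 1H → 0 − 1 = -1
C5: 1C, 3B → 0 − 3 = -3
The highest value is +3.

+3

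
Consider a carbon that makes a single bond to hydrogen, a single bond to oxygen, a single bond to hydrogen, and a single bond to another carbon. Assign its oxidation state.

Assign +1 per bond to O/N/halogen, −1 per bond to H or an electropositive element, and 0 per bond to carbon.
The carbon has one bond to C (0), one bond to O (+1), one bond to H (-1), one bond to H (-1).
Oxidation state = 0 + 1 − 1 − 1 = -1.

-1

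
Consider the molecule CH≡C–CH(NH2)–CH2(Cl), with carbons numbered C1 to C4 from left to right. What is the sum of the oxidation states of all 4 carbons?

-2

Bonds to more-electronegative neighbours contribute +1 each, bonds to H or metals contribute −1 each, and C–C bonds contribute 0. Tallying each carbon:
C1: 3C, 1H → 0 − 1 = -1
C2: 4C → 0 = 0
C3: 2C, 1H, 1N → 0 − 1 + 1 = 0
C4: 1C, 2H, 1Cl → 0 − 2 + 1 = -1
Sum = -1 + 0 + 0 − 1 = -2.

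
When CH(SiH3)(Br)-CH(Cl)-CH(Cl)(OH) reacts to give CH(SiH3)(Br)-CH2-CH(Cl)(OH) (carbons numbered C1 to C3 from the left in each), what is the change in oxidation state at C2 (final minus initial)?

Before: C2 has 2 bonds to C, 1 bond to H, 1 bond to Cl → oxidation state 0.
After: C2 has 2 bonds to C, 2 bonds to H → oxidation state -2.
Δ = -2 − (0) = -2, so this is a reduction at C2.

-2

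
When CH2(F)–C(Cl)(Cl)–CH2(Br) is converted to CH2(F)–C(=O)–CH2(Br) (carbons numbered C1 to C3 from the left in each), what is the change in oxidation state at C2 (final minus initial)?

Before: C2 has 2 bonds to C, 2 bonds to Cl → oxidation state +2.
After: C2 has 2 bonds to C, 2 bonds to O → oxidation state +2.
Δ = +2 − (+2) = 0, so no net redox change at C2.

0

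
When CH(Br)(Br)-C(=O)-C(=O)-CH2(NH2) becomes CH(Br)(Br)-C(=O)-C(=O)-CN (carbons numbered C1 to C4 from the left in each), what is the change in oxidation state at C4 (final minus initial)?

Before: C4 has 1 bond to C, 2 bonds to H, 1 bond to N → oxidation state -1.
After: C4 has 1 bond to C, 3 bonds to N → oxidation state +3.
Δ = +3 − (-1) = +4, so this is an oxidation at C4.

+4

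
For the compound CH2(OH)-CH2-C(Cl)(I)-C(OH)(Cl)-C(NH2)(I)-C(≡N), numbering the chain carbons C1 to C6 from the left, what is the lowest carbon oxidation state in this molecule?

Tallying each carbon's bonds:
C1: 1C, 2H, 1O → 0 − 2 + 1 = -1
C2: 2C, 2H → 0 − 2 = -2
C3: 2C, 1Cl, 1I → 0 + 1 + 1 = +2
C4: 2C, 1O, 1Cl → 0 + 1 + 1 = +2
C5: 2C, 1N, 1I → 0 + 1 + 1 = +2
C6: 1C, 3N → 0 + 3 = +3
The lowest value is -2.

-2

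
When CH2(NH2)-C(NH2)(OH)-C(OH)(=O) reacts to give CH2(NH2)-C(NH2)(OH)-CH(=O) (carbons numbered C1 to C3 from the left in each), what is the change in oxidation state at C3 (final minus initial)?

-2

Before: C3 has 1 bond to C, 3 bonds to O → oxidation state +3.
After: C3 has 1 bond to C, 1 bond to H, 2 bonds to O → oxidation state +1.
Δ = +1 − (+3) = -2, so this is a reduction at C3.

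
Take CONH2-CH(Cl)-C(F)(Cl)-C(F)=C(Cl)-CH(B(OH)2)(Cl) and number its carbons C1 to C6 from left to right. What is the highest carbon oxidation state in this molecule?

+3

Count +1 for every bond to an atom more electronegative than carbon and −1 for every bond to one less electronegative; C–C bonds are 0. Tallying each carbon:
C1: 1C, 2O, 1N → 0 + 2 + 1 = +3
C2: 2C, 1H, 1Cl → 0 − 1 + 1 = 0
C3: 2C, 1F, 1Cl → 0 + 1 + 1 = +2
C4: 3C, 1F → 0 + 1 = +1
C5: 3C, 1Cl → 0 + 1 = +1
C6: 1C, 1H, 1Cl, 1B → 0 − 1 + 1 − 1 = -1
The highest value is +3.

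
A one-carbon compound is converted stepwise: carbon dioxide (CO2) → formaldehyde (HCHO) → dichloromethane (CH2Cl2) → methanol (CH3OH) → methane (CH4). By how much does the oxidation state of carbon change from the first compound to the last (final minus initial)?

Carbon oxidation states along the series — carbon dioxide: +4, formaldehyde: 0, dichloromethane: 0, methanol: -2, methane: -4.
Net change = -4 − (+4) = -8.

-8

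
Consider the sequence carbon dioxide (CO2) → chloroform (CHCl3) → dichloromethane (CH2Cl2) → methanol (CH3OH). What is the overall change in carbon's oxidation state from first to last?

-6

Carbon oxidation states along the series — carbon dioxide: +4, chloroform: +2, dichloromethane: 0, methanol: -2.
Net change = -2 − (+4) = -6.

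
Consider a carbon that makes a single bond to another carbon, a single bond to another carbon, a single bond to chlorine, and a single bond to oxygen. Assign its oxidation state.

+2

Each bond to a more electronegative atom (O, N, halogen) counts +1, each bond to a less electronegative atom (H, metal, B, Si) counts −1, and each C–C bond counts 0.
The carbon has one bond to C (0), one bond to C (0), one bond to O (+1), one bond to Cl (+1).
Oxidation state = 0 + 0 + 1 + 1 = +2.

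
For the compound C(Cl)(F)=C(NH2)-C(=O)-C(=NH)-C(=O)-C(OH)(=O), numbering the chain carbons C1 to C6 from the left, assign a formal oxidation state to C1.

C1 has a double bond to C (2×0 = 0), one bond to Cl (+1), one bond to F (+1).
Oxidation state = 0 + 1 + 1 = +2.

+2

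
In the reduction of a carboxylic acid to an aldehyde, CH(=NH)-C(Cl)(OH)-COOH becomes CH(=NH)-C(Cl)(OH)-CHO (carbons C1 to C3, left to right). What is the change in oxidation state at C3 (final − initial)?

-2

Before: C3 has 1 bond to C, 3 bonds to O → oxidation state +3.
After: C3 has 1 bond to C, 1 bond to H, 2 bonds to O → oxidation state +1.
Δ = +1 − (+3) = -2, so this is a reduction at C3.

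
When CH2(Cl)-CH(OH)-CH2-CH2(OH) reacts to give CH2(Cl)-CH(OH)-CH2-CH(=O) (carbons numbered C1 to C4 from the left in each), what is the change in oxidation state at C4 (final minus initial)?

Before: C4 has 1 bond to C, 2 bonds to H, 1 bond to O → oxidation state -1.
After: C4 has 1 bond to C, 1 bond to H, 2 bonds to O → oxidation state +1.
Δ = +1 − (-1) = +2, so this is an oxidation at C4.

+2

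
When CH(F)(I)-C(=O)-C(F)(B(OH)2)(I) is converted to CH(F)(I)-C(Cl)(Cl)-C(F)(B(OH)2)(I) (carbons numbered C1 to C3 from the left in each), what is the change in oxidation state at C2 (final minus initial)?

Before: C2 has 2 bonds to C, 2 bonds to O → oxidation state +2.
After: C2 has 2 bonds to C, 2 bonds to Cl → oxidation state +2.
Δ = +2 − (+2) = 0, so no net redox change at C2.

0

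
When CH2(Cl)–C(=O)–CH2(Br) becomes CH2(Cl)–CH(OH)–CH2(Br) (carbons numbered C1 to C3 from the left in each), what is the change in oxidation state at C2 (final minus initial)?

Before: C2 has 2 bonds to C, 2 bonds to O → oxidation state +2.
After: C2 has 2 bonds to C, 1 bond to H, 1 bond to O → oxidation state 0.
Δ = 0 − (+2) = -2, so this is a reduction at C2.

-2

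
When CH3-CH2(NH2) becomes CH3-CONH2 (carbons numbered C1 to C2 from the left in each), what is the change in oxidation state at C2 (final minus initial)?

Before: C2 has 1 bond to C, 2 bonds to H, 1 bond to N → oxidation state -1.
After: C2 has 1 bond to C, 2 bonds to O, 1 bond to N → oxidation state +3.
Δ = +3 − (-1) = +4, so this is an oxidation at C2.

+4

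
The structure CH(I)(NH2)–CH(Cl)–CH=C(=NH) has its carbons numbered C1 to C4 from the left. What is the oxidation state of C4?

C4 has a double bond to C (2×0 = 0), a double bond to N (2×+1 = +2).
Oxidation state = 0 + 2 = +2.

+2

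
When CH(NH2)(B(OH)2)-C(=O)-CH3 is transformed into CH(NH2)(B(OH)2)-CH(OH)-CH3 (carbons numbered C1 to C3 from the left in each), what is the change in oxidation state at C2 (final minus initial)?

Before: C2 has 2 bonds to C, 2 bonds to O → oxidation state +2.
After: C2 has 2 bonds to C, 1 bond to H, 1 bond to O → oxidation state 0.
Δ = 0 − (+2) = -2, so this is a reduction at C2.

-2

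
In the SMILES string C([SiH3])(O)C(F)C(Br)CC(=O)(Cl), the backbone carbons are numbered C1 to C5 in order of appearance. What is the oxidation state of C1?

-1

C1 has one bond to C (0), one bond to Si (-1), one bond to H (-1), one bond to O (+1).
Oxidation state = 0 − 1 − 1 + 1 = -1.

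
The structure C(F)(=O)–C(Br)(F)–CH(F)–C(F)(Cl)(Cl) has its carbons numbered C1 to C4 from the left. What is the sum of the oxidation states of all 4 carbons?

Each bond to a more electronegative atom (O, N, halogen) counts +1, each bond to a less electronegative atom (H, metal, B, Si) counts −1, and each C–C bond counts 0. Tallying each carbon:
C1: 1C, 2O, 1F → 0 + 2 + 1 = +3
C2: 2C, 1F, 1Br → 0 + 1 + 1 = +2
C3: 2C, 1H, 1F → 0 − 1 + 1 = 0
C4: 1C, 1F, 2Cl → 0 + 1 + 2 = +3
Sum = +3 + 2 + 0 + 3 = +8.

+8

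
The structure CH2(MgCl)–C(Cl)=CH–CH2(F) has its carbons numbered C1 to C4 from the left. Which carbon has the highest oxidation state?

C2

Tallying each carbon's bonds:
C1: 1C, 2H, 1Mg → 0 − 2 − 1 = -3
C2: 3C, 1Cl → 0 + 1 = +1
C3: 3C, 1H → 0 − 1 = -1
C4: 1C, 2H, 1F → 0 − 2 + 1 = -1
The most oxidised carbon is C2 at +1.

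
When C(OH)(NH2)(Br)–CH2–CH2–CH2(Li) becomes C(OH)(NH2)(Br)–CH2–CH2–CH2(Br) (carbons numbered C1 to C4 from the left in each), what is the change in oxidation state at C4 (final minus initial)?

Before: C4 has 1 bond to C, 2 bonds to H, 1 bond to Li → oxidation state -3.
After: C4 has 1 bond to C, 2 bonds to H, 1 bond to Br → oxidation state -1.
Δ = -1 − (-3) = +2, so this is an oxidation at C4.

+2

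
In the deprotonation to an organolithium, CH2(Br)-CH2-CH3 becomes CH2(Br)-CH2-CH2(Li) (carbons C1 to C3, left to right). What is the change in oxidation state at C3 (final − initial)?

Before: C3 has 1 bond to C, 3 bonds to H → oxidation state -3.
After: C3 has 1 bond to C, 2 bonds to H, 1 bond to Li → oxidation state -3.
Δ = -3 − (-3) = 0, so no net redox change at C3.

0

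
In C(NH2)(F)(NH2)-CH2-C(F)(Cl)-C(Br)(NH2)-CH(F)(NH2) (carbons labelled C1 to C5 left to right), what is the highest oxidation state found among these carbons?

Assign +1 per bond to O/N/halogen, −1 per bond to H or an electropositive element, and 0 per bond to carbon. Tallying each carbon:
C1: 1C, 2N, 1F → 0 + 2 + 1 = +3
C2: 2C, 2H → 0 − 2 = -2
C3: 2C, 1F, 1Cl → 0 + 1 + 1 = +2
C4: 2C, 1N, 1Br → 0 + 1 + 1 = +2
C5: 1C, 1H, 1N, 1F → 0 − 1 + 1 + 1 = +1
The highest value is +3.

+3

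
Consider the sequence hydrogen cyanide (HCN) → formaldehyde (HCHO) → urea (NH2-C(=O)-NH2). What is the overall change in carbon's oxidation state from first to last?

+2

Carbon oxidation states along the series — hydrogen cyanide: +2, formaldehyde: 0, urea: +4.
Net change = +4 − (+2) = +2.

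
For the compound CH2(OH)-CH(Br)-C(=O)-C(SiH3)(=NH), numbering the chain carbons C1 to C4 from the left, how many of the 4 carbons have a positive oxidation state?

Bonds to more-electronegative neighbours contribute +1 each, bonds to H or metals contribute −1 each, and C–C bonds contribute 0. Tallying each carbon:
C1: 1C, 2H, 1O → 0 − 2 + 1 = -1
C2: 2C, 1H, 1Br → 0 − 1 + 1 = 0
C3: 2C, 2O → 0 + 2 = +2
C4: 1C, 2N, 1Si → 0 + 2 − 1 = +1
2 carbons (C3, C4) meet the condition.

2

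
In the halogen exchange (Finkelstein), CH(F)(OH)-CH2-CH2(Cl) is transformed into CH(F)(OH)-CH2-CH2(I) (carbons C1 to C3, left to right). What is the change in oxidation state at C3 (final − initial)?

Before: C3 has 1 bond to C, 2 bonds to H, 1 bond to Cl → oxidation state -1.
After: C3 has 1 bond to C, 2 bonds to H, 1 bond to I → oxidation state -1.
Δ = -1 − (-1) = 0, so no net redox change at C3.

0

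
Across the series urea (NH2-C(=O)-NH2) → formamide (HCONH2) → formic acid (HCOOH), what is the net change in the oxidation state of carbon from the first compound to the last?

Carbon oxidation states along the series — urea: +4, formamide: +2, formic acid: +2.
Net change = +2 − (+4) = -2.

-2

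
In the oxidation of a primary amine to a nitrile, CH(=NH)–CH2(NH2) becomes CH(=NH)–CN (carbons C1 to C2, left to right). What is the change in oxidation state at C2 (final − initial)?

Before: C2 has 1 bond to C, 2 bonds to H, 1 bond to N → oxidation state -1.
After: C2 has 1 bond to C, 3 bonds to N → oxidation state +3.
Δ = +3 − (-1) = +4, so this is an oxidation at C2.

+4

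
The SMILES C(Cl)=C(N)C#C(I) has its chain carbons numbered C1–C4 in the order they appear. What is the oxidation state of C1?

0

Assign +1 per bond to O/N/halogen, −1 per bond to H or an electropositive element, and 0 per bond to carbon.
C1 has a double bond to C (2×0 = 0), one bond to Cl (+1), one bond to H (-1).
Oxidation state = 0 + 1 − 1 = 0.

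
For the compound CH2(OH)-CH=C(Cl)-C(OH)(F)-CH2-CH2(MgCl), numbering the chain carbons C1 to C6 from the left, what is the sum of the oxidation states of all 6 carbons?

Tallying each carbon's bonds:
C1: 1C, 2H, 1O → 0 − 2 + 1 = -1
C2: 3C, 1H → 0 − 1 = -1
C3: 3C, 1Cl → 0 + 1 = +1
C4: 2C, 1O, 1F → 0 + 1 + 1 = +2
C5: 2C, 2H → 0 − 2 = -2
C6: 1C, 2H, 1Mg → 0 − 2 − 1 = -3
Sum = -1 − 1 + 1 + 2 − 2 − 3 = -4.

-4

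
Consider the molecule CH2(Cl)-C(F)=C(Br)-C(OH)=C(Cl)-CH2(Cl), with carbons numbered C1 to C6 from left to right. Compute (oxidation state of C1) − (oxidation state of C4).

-2

C1: 1C, 2H, 1Cl → 0 − 2 + 1 = -1
C4: 3C, 1O → 0 + 1 = +1
Difference: -1 − (+1) = -2.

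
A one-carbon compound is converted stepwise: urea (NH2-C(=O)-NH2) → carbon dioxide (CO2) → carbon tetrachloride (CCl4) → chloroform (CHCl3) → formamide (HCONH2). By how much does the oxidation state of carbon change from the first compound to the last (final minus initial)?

-2

Carbon oxidation states along the series — urea: +4, carbon dioxide: +4, carbon tetrachloride: +4, chloroform: +2, formamide: +2.
Net change = +2 − (+4) = -2.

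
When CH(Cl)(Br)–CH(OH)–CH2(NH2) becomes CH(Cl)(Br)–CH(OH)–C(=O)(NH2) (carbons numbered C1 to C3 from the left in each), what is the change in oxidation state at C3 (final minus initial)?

+4

Before: C3 has 1 bond to C, 2 bonds to H, 1 bond to N → oxidation state -1.
After: C3 has 1 bond to C, 2 bonds to O, 1 bond to N → oxidation state +3.
Δ = +3 − (-1) = +4, so this is an oxidation at C3.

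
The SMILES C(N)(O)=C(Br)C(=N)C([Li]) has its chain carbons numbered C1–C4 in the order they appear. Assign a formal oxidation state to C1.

C1 has a double bond to C (2×0 = 0), one bond to N (+1), one bond to O (+1).
Oxidation state = 0 + 1 + 1 = +2.

+2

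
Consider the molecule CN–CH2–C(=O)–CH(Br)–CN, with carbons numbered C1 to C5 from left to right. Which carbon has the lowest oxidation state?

C2

Tallying each carbon's bonds:
C1: 1C, 3N → 0 + 3 = +3
C2: 2C, 2H → 0 − 2 = -2
C3: 2C, 2O → 0 + 2 = +2
C4: 2C, 1H, 1Br → 0 − 1 + 1 = 0
C5: 1C, 3N → 0 + 3 = +3
The most reduced carbon is C2 at -2.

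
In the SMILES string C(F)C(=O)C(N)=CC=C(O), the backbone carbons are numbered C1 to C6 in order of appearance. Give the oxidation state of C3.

+1

C3 has one bond to C (0), a double bond to C (2×0 = 0), one bond to N (+1).
Oxidation state = 0 + 0 + 1 = +1.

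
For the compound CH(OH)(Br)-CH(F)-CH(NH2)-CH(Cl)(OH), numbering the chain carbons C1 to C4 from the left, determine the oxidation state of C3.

Count +1 for every bond to an atom more electronegative than carbon and −1 for every bond to one less electronegative; C–C bonds are 0.
C3 has one bond to C (0), one bond to C (0), one bond to H (-1), one bond to N (+1).
Oxidation state = 0 + 0 − 1 + 1 = 0.

0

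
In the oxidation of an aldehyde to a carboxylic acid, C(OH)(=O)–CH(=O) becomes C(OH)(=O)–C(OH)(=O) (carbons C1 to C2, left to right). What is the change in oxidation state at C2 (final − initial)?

+2

Before: C2 has 1 bond to C, 1 bond to H, 2 bonds to O → oxidation state +1.
After: C2 has 1 bond to C, 3 bonds to O → oxidation state +3.
Δ = +3 − (+1) = +2, so this is an oxidation at C2.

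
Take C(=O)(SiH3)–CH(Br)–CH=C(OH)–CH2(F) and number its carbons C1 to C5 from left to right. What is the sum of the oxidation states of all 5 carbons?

Count +1 for every bond to an atom more electronegative than carbon and −1 for every bond to one less electronegative; C–C bonds are 0. Tallying each carbon:
C1: 1C, 2O, 1Si → 0 + 2 − 1 = +1
C2: 2C, 1H, 1Br → 0 − 1 + 1 = 0
C3: 3C, 1H → 0 − 1 = -1
C4: 3C, 1O → 0 + 1 = +1
C5: 1C, 2H, 1F → 0 − 2 + 1 = -1
Sum = +1 + 0 − 1 + 1 − 1 = 0.

0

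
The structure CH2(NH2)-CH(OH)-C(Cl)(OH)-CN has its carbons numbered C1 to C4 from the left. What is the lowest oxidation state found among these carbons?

Tallying each carbon's bonds:
C1: 1C, 2H, 1N → 0 − 2 + 1 = -1
C2: 2C, 1H, 1O → 0 − 1 + 1 = 0
C3: 2C, 1O, 1Cl → 0 + 1 + 1 = +2
C4: 1C, 3N → 0 + 3 = +3
The lowest value is -1.

-1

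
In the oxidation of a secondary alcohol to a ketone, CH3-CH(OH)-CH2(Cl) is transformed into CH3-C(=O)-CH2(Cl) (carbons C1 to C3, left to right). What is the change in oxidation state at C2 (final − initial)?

Before: C2 has 2 bonds to C, 1 bond to H, 1 bond to O → oxidation state 0.
After: C2 has 2 bonds to C, 2 bonds to O → oxidation state +2.
Δ = +2 − (0) = +2, so this is an oxidation at C2.

+2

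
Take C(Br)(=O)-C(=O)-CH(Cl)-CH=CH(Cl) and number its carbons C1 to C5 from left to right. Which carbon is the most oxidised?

Tallying each carbon's bonds:
C1: 1C, 2O, 1Br → 0 + 2 + 1 = +3
C2: 2C, 2O → 0 + 2 = +2
C3: 2C, 1H, 1Cl → 0 − 1 + 1 = 0
C4: 3C, 1H → 0 − 1 = -1
C5: 2C, 1H, 1Cl → 0 − 1 + 1 = 0
The most oxidised carbon is C1 at +3.

C1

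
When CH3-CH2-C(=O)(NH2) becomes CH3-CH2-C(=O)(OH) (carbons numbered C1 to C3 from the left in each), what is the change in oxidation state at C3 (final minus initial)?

Before: C3 has 1 bond to C, 2 bonds to O, 1 bond to N → oxidation state +3.
After: C3 has 1 bond to C, 3 bonds to O → oxidation state +3.
Δ = +3 − (+3) = 0, so no net redox change at C3.

0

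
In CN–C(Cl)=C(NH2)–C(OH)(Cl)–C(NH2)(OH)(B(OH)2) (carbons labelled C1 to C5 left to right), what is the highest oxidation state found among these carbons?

+3

Tallying each carbon's bonds:
C1: 1C, 3N → 0 + 3 = +3
C2: 3C, 1Cl → 0 + 1 = +1
C3: 3C, 1N → 0 + 1 = +1
C4: 2C, 1O, 1Cl → 0 + 1 + 1 = +2
C5: 1C, 1O, 1N, 1B → 0 + 1 + 1 − 1 = +1
The highest value is +3.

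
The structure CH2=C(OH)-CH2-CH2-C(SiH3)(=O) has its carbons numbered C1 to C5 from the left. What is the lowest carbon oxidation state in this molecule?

Tallying each carbon's bonds:
C1: 2C, 2H → 0 − 2 = -2
C2: 3C, 1O → 0 + 1 = +1
C3: 2C, 2H → 0 − 2 = -2
C4: 2C, 2H → 0 − 2 = -2
C5: 1C, 2O, 1Si → 0 + 2 − 1 = +1
The lowest value is -2.

-2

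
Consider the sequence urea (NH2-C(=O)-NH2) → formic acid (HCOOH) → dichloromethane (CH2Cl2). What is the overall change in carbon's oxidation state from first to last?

Carbon oxidation states along the series — urea: +4, formic acid: +2, dichloromethane: 0.
Net change = 0 − (+4) = -4.

-4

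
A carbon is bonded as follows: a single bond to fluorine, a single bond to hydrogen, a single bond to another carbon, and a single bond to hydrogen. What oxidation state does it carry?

-1

The carbon has one bond to C (0), one bond to H (-1), one bond to F (+1), one bond to H (-1).
Oxidation state = 0 − 1 + 1 − 1 = -1.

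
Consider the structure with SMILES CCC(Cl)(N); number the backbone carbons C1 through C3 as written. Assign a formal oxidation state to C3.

Each bond to a more electronegative atom (O, N, halogen) counts +1, each bond to a less electronegative atom (H, metal, B, Si) counts −1, and each C–C bond counts 0.
C3 has one bond to C (0), one bond to Cl (+1), one bond to H (-1), one bond to N (+1).
Oxidation state = 0 + 1 − 1 + 1 = +1.

+1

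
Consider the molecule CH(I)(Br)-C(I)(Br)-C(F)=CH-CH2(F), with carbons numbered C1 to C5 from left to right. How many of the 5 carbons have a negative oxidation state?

2

Count +1 for every bond to an atom more electronegative than carbon and −1 for every bond to one less electronegative; C–C bonds are 0. Tallying each carbon:
C1: 1C, 1H, 1Br, 1I → 0 − 1 + 1 + 1 = +1
C2: 2C, 1Br, 1I → 0 + 1 + 1 = +2
C3: 3C, 1F → 0 + 1 = +1
C4: 3C, 1H → 0 − 1 = -1
C5: 1C, 2H, 1F → 0 − 2 + 1 = -1
2 carbons (C4, C5) meet the condition.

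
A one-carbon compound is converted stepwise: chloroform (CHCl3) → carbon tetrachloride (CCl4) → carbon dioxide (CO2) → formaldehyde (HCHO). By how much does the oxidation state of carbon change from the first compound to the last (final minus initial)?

-2

Carbon oxidation states along the series — chloroform: +2, carbon tetrachloride: +4, carbon dioxide: +4, formaldehyde: 0.
Net change = 0 − (+2) = -2.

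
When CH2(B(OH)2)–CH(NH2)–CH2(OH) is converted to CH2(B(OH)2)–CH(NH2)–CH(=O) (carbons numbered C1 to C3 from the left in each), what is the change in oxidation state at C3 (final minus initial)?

Before: C3 has 1 bond to C, 2 bonds to H, 1 bond to O → oxidation state -1.
After: C3 has 1 bond to C, 1 bond to H, 2 bonds to O → oxidation state +1.
Δ = +1 − (-1) = +2, so this is an oxidation at C3.

+2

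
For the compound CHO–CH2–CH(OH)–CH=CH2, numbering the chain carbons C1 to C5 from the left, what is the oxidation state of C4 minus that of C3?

C4: 3C, 1H → 0 − 1 = -1
C3: 2C, 1H, 1O → 0 − 1 + 1 = 0
Difference: -1 − (0) = -1.

-1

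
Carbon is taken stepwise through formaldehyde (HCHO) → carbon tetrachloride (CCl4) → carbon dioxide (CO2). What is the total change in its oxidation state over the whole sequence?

Carbon oxidation states along the series — formaldehyde: 0, carbon tetrachloride: +4, carbon dioxide: +4.
Net change = +4 − (0) = +4.

+4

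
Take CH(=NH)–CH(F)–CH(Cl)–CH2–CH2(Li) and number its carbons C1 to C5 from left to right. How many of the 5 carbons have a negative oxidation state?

2

Tallying each carbon's bonds:
C1: 1C, 1H, 2N → 0 − 1 + 2 = +1
C2: 2C, 1H, 1F → 0 − 1 + 1 = 0
C3: 2C, 1H, 1Cl → 0 − 1 + 1 = 0
C4: 2C, 2H → 0 − 2 = -2
C5: 1C, 2H, 1Li → 0 − 2 − 1 = -3
2 carbons (C4, C5) meet the condition.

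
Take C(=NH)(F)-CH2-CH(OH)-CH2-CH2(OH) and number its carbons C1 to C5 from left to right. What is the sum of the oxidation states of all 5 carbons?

-2

Bonds to more-electronegative neighbours contribute +1 each, bonds to H or metals contribute −1 each, and C–C bonds contribute 0. Tallying each carbon:
C1: 1C, 2N, 1F → 0 + 2 + 1 = +3
C2: 2C, 2H → 0 − 2 = -2
C3: 2C, 1H, 1O → 0 − 1 + 1 = 0
C4: 2C, 2H → 0 − 2 = -2
C5: 1C, 2H, 1O → 0 − 2 + 1 = -1
Sum = +3 − 2 + 0 − 2 − 1 = -2.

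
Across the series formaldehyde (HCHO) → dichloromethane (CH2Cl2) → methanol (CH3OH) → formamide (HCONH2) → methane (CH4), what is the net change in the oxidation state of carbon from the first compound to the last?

-4

Carbon oxidation states along the series — formaldehyde: 0, dichloromethane: 0, methanol: -2, formamide: +2, methane: -4.
Net change = -4 − (0) = -4.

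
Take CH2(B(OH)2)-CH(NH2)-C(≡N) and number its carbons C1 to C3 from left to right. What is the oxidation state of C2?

0

C2 has one bond to C (0), one bond to C (0), one bond to H (-1), one bond to N (+1).
Oxidation state = 0 + 0 − 1 + 1 = 0.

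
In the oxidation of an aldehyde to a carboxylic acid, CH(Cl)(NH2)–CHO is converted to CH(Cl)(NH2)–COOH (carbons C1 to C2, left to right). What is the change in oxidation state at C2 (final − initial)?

+2

Before: C2 has 1 bond to C, 1 bond to H, 2 bonds to O → oxidation state +1.
After: C2 has 1 bond to C, 3 bonds to O → oxidation state +3.
Δ = +3 − (+1) = +2, so this is an oxidation at C2.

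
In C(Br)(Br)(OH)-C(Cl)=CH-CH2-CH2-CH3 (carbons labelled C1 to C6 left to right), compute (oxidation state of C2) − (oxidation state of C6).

C2: 3C, 1Cl → 0 + 1 = +1
C6: 1C, 3H → 0 − 3 = -3
Difference: +1 − (-3) = +4.

+4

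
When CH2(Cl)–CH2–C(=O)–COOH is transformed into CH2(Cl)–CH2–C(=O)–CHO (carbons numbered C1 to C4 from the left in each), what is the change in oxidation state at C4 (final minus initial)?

Before: C4 has 1 bond to C, 3 bonds to O → oxidation state +3.
After: C4 has 1 bond to C, 1 bond to H, 2 bonds to O → oxidation state +1.
Δ = +1 − (+3) = -2, so this is a reduction at C4.

-2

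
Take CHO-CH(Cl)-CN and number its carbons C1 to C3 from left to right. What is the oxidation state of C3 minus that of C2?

+3

C3: 1C, 3N → 0 + 3 = +3
C2: 2C, 1H, 1Cl → 0 − 1 + 1 = 0
Difference: +3 − (0) = +3.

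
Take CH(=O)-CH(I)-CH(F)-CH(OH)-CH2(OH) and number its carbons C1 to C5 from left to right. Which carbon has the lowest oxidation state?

C5

Each bond to a more electronegative atom (O, N, halogen) counts +1, each bond to a less electronegative atom (H, metal, B, Si) counts −1, and each C–C bond counts 0. Tallying each carbon:
C1: 1C, 1H, 2O → 0 − 1 + 2 = +1
C2: 2C, 1H, 1I → 0 − 1 + 1 = 0
C3: 2C, 1H, 1F → 0 − 1 + 1 = 0
C4: 2C, 1H, 1O → 0 − 1 + 1 = 0
C5: 1C, 2H, 1O → 0 − 2 + 1 = -1
The most reduced carbon is C5 at -1.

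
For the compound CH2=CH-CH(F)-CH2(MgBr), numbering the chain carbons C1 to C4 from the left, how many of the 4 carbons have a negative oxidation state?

Tallying each carbon's bonds:
C1: 2C, 2H → 0 − 2 = -2
C2: 3C, 1H → 0 − 1 = -1
C3: 2C, 1H, 1F → 0 − 1 + 1 = 0
C4: 1C, 2H, 1Mg → 0 − 2 − 1 = -3
3 carbons (C1, C2, C4) meet the condition.

3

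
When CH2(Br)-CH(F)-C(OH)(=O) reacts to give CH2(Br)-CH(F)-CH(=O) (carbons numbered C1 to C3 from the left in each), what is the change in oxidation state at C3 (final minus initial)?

-2

Before: C3 has 1 bond to C, 3 bonds to O → oxidation state +3.
After: C3 has 1 bond to C, 1 bond to H, 2 bonds to O → oxidation state +1.
Δ = +1 − (+3) = -2, so this is a reduction at C3.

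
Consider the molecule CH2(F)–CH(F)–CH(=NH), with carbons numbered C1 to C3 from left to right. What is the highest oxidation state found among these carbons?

+1

Count +1 for every bond to an atom more electronegative than carbon and −1 for every bond to one less electronegative; C–C bonds are 0. Tallying each carbon:
C1: 1C, 2H, 1F → 0 − 2 + 1 = -1
C2: 2C, 1H, 1F → 0 − 1 + 1 = 0
C3: 1C, 1H, 2N → 0 − 1 + 2 = +1
The highest value is +1.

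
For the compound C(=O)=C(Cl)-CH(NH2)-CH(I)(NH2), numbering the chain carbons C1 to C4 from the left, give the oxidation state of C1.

+2

C1 has a double bond to C (2×0 = 0), a double bond to O (2×+1 = +2).
Oxidation state = 0 + 2 = +2.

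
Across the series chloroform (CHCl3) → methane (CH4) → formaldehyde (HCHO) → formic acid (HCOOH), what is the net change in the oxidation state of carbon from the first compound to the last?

Carbon oxidation states along the series — chloroform: +2, methane: -4, formaldehyde: 0, formic acid: +2.
Net change = +2 − (+2) = 0.

0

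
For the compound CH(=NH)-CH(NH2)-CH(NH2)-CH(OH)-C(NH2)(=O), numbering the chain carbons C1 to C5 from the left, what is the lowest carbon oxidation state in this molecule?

Tallying each carbon's bonds:
C1: 1C, 1H, 2N → 0 − 1 + 2 = +1
C2: 2C, 1H, 1N → 0 − 1 + 1 = 0
C3: 2C, 1H, 1N → 0 − 1 + 1 = 0
C4: 2C, 1H, 1O → 0 − 1 + 1 = 0
C5: 1C, 2O, 1N → 0 + 2 + 1 = +3
The lowest value is 0.

0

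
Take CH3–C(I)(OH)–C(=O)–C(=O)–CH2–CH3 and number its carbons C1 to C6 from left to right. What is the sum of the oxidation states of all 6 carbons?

-2

Tallying each carbon's bonds:
C1: 1C, 3H → 0 − 3 = -3
C2: 2C, 1O, 1I → 0 + 1 + 1 = +2
C3: 2C, 2O → 0 + 2 = +2
C4: 2C, 2O → 0 + 2 = +2
C5: 2C, 2H → 0 − 2 = -2
C6: 1C, 3H → 0 − 3 = -3
Sum = -3 + 2 + 2 + 2 − 2 − 3 = -2.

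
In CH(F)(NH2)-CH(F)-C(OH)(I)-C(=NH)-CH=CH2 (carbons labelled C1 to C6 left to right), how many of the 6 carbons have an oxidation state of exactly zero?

Each bond to a more electronegative atom (O, N, halogen) counts +1, each bond to a less electronegative atom (H, metal, B, Si) counts −1, and each C–C bond counts 0. Tallying each carbon:
C1: 1C, 1H, 1N, 1F → 0 − 1 + 1 + 1 = +1
C2: 2C, 1H, 1F → 0 − 1 + 1 = 0
C3: 2C, 1O, 1I → 0 + 1 + 1 = +2
C4: 2C, 2N → 0 + 2 = +2
C5: 3C, 1H → 0 − 1 = -1
C6: 2C, 2H → 0 − 2 = -2
1 carbon (C2) meets the condition.

1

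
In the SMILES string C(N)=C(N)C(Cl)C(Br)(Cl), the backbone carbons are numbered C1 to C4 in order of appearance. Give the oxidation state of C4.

C4 has one bond to C (0), one bond to Br (+1), one bond to Cl (+1), one bond to H (-1).
Oxidation state = 0 + 1 + 1 − 1 = +1.

+1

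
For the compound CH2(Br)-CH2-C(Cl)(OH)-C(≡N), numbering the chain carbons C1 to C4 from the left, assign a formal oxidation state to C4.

Each bond to a more electronegative atom (O, N, halogen) counts +1, each bond to a less electronegative atom (H, metal, B, Si) counts −1, and each C–C bond counts 0.
C4 has one bond to C (0), a triple bond to N (3×+1 = +3).
Oxidation state = 0 + 3 = +3.

+3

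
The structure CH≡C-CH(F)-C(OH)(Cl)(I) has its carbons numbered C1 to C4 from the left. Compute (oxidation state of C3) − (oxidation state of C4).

-3

C3: 2C, 1H, 1F → 0 − 1 + 1 = 0
C4: 1C, 1O, 1Cl, 1I → 0 + 1 + 1 + 1 = +3
Difference: 0 − (+3) = -3.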